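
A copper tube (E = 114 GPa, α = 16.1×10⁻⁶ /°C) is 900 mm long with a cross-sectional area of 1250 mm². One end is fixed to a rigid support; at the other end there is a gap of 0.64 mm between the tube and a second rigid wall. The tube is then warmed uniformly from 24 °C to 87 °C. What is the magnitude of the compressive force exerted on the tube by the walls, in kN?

P ≈ 43.2 kN

If the wall were absent the tube would grow by αΔT L = 16.1×10⁻⁶ × 63 × 900 = 0.9129 mm.
The gap closes (δ_free > 0.64 mm) and the wall then resists a further 0.9129 − 0.64 = 0.2729 mm of expansion.
So σ = E(δ_free − g)/L = 114×10³ × 0.2729/900 = 34.56 MPa.
Force on the wall = σA = 34.56 × 1250 mm² = 43.2 kN.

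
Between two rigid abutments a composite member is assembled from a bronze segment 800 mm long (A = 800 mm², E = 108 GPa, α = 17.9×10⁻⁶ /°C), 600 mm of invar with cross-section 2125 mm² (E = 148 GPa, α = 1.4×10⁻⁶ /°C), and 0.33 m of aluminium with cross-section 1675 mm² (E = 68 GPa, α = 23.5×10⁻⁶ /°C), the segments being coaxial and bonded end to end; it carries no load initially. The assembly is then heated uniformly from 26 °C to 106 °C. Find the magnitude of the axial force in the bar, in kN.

With the walls removed the bar would change length by δ_free = Σ αᵢΔT Lᵢ = 17.9×10⁻⁶×80×800 + 1.4×10⁻⁶×80×600 + 23.5×10⁻⁶×80×330 = 1.833 mm.
The rigid supports impose zero overall length change; the single axial force P common to all segments must satisfy P Σ Lᵢ/(AᵢEᵢ) = δ_free.
Σ Lᵢ/(AᵢEᵢ) = 800/(800×108×10³) + 600/(2125×148×10³) + 330/(1675×68×10³) = 1.406×10⁻⁵ mm/N.
P = 1.833 / 1.406×10⁻⁵ = 130300 N = 130.3 kN, compressive.

P ≈ 130 kN (compressive)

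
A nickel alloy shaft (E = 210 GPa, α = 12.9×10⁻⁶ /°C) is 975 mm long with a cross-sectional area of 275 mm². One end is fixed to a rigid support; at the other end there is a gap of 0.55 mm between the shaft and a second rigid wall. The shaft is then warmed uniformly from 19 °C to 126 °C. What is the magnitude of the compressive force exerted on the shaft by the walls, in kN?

Unrestrained expansion: δ_free = αΔT L = 12.9×10⁻⁶ × 107 × 975 = 1.346 mm.
The gap closes (δ_free > 0.55 mm) and the wall then resists a further 1.346 − 0.55 = 0.7958 mm of expansion.
So σ = E(δ_free − g)/L = 210×10³ × 0.7958/975 = 171.4 MPa.
P = σA = 171.4 × 275 = 47.14 kN.

P ≈ 47.1 kN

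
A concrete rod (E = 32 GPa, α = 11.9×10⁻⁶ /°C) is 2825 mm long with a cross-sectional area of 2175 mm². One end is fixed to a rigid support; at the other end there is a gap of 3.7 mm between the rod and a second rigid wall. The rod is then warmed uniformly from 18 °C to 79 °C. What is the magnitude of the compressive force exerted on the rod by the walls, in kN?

P ≈ 0 kN

Free thermal elongation = αΔT L = 11.9×10⁻⁶ × 61 × 2825 = 2.051 mm.
Since δ_free = 2.05 mm is less than the 3.7 mm gap, the rod never touches the wall. No axial force develops.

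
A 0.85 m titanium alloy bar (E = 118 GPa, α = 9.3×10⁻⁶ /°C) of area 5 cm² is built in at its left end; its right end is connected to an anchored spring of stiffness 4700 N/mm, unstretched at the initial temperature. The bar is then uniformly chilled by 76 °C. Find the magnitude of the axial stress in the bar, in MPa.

If the spring were absent the bar would shorten by αΔT L = 9.3×10⁻⁶ × 76 × 850 = 0.6008 mm.
Let P be the tensile force in the spring. The bar extends elastically by PL/(AE) and the spring stretches by P/k; together these equal δ_free.
So P = δ_free / [L/(AE) + 1/k] = 0.6008 / [ 850/(500×118×10³) + 1/(4700) ].
P = 0.6008 / 0.0002272 = 2645 N.
σ = P/A = 2645/500 = 5.289 MPa.

σ ≈ 5.29 MPa (tensile)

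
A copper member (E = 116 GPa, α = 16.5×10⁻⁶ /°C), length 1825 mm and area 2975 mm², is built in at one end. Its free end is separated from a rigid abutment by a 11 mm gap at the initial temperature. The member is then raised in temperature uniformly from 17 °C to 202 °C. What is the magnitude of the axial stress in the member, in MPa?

If the wall were absent the member would grow by αΔT L = 16.5×10⁻⁶ × 185 × 1825 = 5.571 mm.
Since δ_free = 5.57 mm is less than the 11 mm gap, the member never touches the wall. No axial force develops.

σ ≈ 0 MPa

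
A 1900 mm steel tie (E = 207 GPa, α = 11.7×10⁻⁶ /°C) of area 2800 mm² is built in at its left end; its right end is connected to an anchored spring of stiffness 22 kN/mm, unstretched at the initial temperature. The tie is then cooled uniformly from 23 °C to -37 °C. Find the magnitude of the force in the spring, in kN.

Free thermal contraction: δ_free = αΔT L = 11.7×10⁻⁶ × 60 × 1900 = 1.334 mm.
With a force P in the spring, the elastic change of the tie is PL/(AE) and that of the spring is P/k; compatibility requires their sum to equal δ_free.
So P = δ_free / [L/(AE) + 1/k] = 1.334 / [ 1900/(2800×207×10³) + 1/(22×10³) ].
P = 1.334 / 4.873×10⁻⁵ = 27370 N.

P ≈ 27.4 kN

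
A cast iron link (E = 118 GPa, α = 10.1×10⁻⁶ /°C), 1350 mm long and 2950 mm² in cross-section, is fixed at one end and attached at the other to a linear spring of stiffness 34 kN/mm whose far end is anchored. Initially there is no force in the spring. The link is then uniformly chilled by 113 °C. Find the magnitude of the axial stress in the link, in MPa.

σ ≈ 15.7 MPa (tensile)

The unrestrained thermal change is αΔT L = 10.1×10⁻⁶ × 113 × 1350 = 1.541 mm.
Let P be the tensile force in the spring. The link extends elastically by PL/(AE) and the spring stretches by P/k; together these equal δ_free.
P [ L/(AE) + 1/k ] = δ_free → P [ 1350/(2950×118×10³) + 1/(34×10³) ] = 1.541.
P = 1.541 / 3.329×10⁻⁵ = 46280 N.
σ = P/A = 46280/2950 = 15.69 MPa.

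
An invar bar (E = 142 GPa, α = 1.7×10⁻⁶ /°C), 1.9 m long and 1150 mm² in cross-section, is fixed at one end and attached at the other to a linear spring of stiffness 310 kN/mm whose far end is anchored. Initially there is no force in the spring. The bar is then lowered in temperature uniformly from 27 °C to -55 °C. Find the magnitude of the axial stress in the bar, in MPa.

σ ≈ 15.5 MPa (tensile)

If the spring were absent the bar would shorten by αΔT L = 1.7×10⁻⁶ × 82 × 1900 = 0.2649 mm.
With a force P in the spring, the elastic change of the bar is PL/(AE) and that of the spring is P/k; compatibility requires their sum to equal δ_free.
So P = δ_free / [L/(AE) + 1/k] = 0.2649 / [ 1900/(1150×142×10³) + 1/(310×10³) ].
P = 0.2649 / 1.486×10⁻⁵ = 17820 N.
σ = P/A = 17820/1150 = 15.5 MPa.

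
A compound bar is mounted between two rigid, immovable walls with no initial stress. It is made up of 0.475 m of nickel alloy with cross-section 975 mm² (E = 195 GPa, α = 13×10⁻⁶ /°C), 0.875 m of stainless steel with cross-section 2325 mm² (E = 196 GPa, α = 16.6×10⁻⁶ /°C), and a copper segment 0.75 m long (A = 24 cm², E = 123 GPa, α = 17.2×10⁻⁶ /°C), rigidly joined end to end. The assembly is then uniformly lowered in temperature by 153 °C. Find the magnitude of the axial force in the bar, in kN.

P ≈ 739 kN (tensile)

With the walls removed the bar would change length by δ_free = Σ αᵢΔT Lᵢ = 13×10⁻⁶×153×475 + 16.6×10⁻⁶×153×875 + 17.2×10⁻⁶×153×750 = 5.141 mm.
The walls prevent any net length change, so an axial force P (same in every segment) develops. Compatibility: P · Σ Lᵢ/(AᵢEᵢ) = δ_free.
The series flexibility is Σ Lᵢ/(AᵢEᵢ) = 475/(975×195×10³) + 875/(2325×196×10³) + 750/(2400×123×10³) = 6.959×10⁻⁶ mm/N.
Hence P = δ_free / Σ(L/AE) = 5.141/6.959×10⁻⁶ = 738.7 kN (tensile).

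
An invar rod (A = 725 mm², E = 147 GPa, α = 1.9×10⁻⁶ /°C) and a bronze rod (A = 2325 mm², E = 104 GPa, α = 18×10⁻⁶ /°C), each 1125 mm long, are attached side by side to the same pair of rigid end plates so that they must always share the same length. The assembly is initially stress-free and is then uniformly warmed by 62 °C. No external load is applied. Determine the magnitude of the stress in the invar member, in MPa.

σ ≈ 102 MPa (tensile)

Both members must finish at the same length. With the larger α, the bronze tends to over-expand; the plates restrain it, putting the bronze in compression and the invar in tension. With no external load the two internal forces are equal and opposite, magnitude P.
Compatibility of the two members (thermal + elastic change equal): (α₁ − α₂)ΔT = P·[1/(A₁E₁) + 1/(A₂E₂)].
|α₁ − α₂|·ΔT = 16.1×10⁻⁶ × 62 = 0.0009982.
1/(A₁E₁) + 1/(A₂E₂) = 1/(725×147×10³) + 1/(2325×104×10³) = 1.352×10⁻⁸ N⁻¹.
So P = 0.0009982 / 1.352×10⁻⁸ = 73.84 kN.
σ_{invar} = P/A₁ = 73840/725 = 101.8 MPa, tensile.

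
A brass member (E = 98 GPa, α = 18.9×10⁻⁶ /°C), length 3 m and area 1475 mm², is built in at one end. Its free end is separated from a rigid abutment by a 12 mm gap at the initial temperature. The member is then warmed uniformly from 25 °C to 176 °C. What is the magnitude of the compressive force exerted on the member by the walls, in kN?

P ≈ 0 kN

Unrestrained expansion: δ_free = αΔT L = 18.9×10⁻⁶ × 151 × 3000 = 8.562 mm.
This is smaller than the 12 mm clearance, so the member expands freely without reaching the stop — the stress is zero.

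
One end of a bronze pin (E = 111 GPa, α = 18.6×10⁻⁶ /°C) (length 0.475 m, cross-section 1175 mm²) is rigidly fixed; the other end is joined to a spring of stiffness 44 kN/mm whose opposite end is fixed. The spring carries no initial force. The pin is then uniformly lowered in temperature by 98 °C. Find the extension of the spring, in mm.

Free thermal contraction: δ_free = αΔT L = 18.6×10⁻⁶ × 98 × 475 = 0.8658 mm.
Let P be the tensile force in the spring. The pin extends elastically by PL/(AE) and the spring stretches by P/k; together these equal δ_free.
So P = δ_free / [L/(AE) + 1/k] = 0.8658 / [ 475/(1175×111×10³) + 1/(44×10³) ].
P = 0.8658 / 2.637×10⁻⁵ = 32830 N.
Spring extension = P/k = 32830/(44×10³) = 0.7462 mm.

δ ≈ 0.746 mm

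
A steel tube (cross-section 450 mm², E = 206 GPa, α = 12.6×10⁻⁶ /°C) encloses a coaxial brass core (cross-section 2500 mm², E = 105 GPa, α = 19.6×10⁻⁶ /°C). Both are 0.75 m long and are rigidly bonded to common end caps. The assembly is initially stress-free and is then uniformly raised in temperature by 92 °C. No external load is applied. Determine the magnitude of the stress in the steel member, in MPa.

Both members must finish at the same length. With the larger α, the brass tends to over-expand; the plates restrain it, putting the brass in compression and the steel in tension. With no external load the two internal forces are equal and opposite, magnitude P.
Setting the final lengths equal and cancelling L: (α₁ − α₂)ΔT = P/(A₁E₁) + P/(A₂E₂).
|α₁ − α₂|·ΔT = 7×10⁻⁶ × 92 = 0.000644.
1/(A₁E₁) + 1/(A₂E₂) = 1/(450×206×10³) + 1/(2500×105×10³) = 1.46×10⁻⁸ N⁻¹.
So P = 0.000644 / 1.46×10⁻⁸ = 44.12 kN.
σ_{steel} = P/A₁ = 44120/450 = 98.04 MPa, tensile.

σ ≈ 98 MPa (tensile)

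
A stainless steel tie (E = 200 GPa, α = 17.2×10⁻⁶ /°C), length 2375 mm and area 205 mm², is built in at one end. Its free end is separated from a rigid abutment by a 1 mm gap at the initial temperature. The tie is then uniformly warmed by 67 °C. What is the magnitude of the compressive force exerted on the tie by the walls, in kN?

P ≈ 30 kN

Unrestrained expansion: δ_free = αΔT L = 17.2×10⁻⁶ × 67 × 2375 = 2.737 mm.
The gap closes (δ_free > 1 mm) and the wall then resists a further 2.737 − 1 = 1.737 mm of expansion.
That suppressed elongation corresponds to σ = E·Δ/L = 200×10³ × 1.737/2375 = 146.3 MPa.
Force on the wall = σA = 146.3 × 205 mm² = 29.99 kN.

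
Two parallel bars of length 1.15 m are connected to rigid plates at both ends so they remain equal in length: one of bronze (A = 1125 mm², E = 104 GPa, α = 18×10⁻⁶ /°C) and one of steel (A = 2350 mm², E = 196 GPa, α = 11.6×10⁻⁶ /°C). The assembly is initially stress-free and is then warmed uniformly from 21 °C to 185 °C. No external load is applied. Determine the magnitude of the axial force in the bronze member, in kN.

P ≈ 97.9 kN (compressive in the bronze)

The bronze has the larger α, so on heating it would change length more than the steel if both were free. The rigid plates force a common final length, so the bronze is put into compression and the steel into tension, with equal and opposite forces P (no external load).
Compatibility of the two members (thermal + elastic change equal): (α₁ − α₂)ΔT = P·[1/(A₁E₁) + 1/(A₂E₂)].
|α₁ − α₂|·ΔT = 6.4×10⁻⁶ × 164 = 0.00105.
1/(A₁E₁) + 1/(A₂E₂) = 1/(1125×104×10³) + 1/(2350×196×10³) = 1.072×10⁻⁸ N⁻¹.
So P = 0.00105 / 1.072×10⁻⁸ = 97.93 kN.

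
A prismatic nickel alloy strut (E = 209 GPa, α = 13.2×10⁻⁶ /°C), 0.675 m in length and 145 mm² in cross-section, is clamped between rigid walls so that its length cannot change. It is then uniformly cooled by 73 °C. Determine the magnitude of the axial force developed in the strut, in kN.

Full restraint means ε = 0, so the stress is σ = EαΔT = 209×10³ × 13.2×10⁻⁶ × 73 = 201.4 MPa.
P = AEαΔT = 145 × 209×10³ × 13.2×10⁻⁶ × 73 = 29.2 kN (tensile).

P ≈ 29.2 kN (tensile)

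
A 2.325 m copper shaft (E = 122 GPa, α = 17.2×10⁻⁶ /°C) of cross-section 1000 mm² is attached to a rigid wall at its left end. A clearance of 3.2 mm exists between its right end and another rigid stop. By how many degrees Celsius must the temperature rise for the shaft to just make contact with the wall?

Contact occurs when the free expansion equals the gap: αΔT L = 3.2 mm.
So ΔT = g/(αL) = 3.2/(17.2×10⁻⁶ × 2325) = 80.02 °C.

ΔT ≈ 80 °C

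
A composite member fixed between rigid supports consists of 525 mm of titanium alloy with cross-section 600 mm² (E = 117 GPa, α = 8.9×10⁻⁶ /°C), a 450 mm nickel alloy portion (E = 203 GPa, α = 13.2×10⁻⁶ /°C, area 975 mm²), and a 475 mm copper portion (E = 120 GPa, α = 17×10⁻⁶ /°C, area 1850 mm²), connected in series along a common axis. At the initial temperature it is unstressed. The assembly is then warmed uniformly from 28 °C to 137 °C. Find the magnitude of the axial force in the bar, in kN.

P ≈ 171 kN (compressive)

If the supports were absent, the total length change would be Σ αᵢΔT Lᵢ = 8.9×10⁻⁶×109×525 + 13.2×10⁻⁶×109×450 + 17×10⁻⁶×109×475 = 2.037 mm.
The rigid supports impose zero overall length change; the single axial force P common to all segments must satisfy P Σ Lᵢ/(AᵢEᵢ) = δ_free.
The series flexibility is Σ Lᵢ/(AᵢEᵢ) = 525/(600×117×10³) + 450/(975×203×10³) + 475/(1850×120×10³) = 1.189×10⁻⁵ mm/N.
Hence P = δ_free / Σ(L/AE) = 2.037/1.189×10⁻⁵ = 171.3 kN (compressive).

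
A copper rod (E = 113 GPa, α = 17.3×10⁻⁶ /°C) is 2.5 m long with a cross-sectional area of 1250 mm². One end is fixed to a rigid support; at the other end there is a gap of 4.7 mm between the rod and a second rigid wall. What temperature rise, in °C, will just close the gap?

Contact occurs when the free expansion equals the gap: αΔT L = 4.7 mm.
So ΔT = g/(αL) = 4.7/(17.3×10⁻⁶ × 2500) = 108.7 °C.

ΔT ≈ 109 °C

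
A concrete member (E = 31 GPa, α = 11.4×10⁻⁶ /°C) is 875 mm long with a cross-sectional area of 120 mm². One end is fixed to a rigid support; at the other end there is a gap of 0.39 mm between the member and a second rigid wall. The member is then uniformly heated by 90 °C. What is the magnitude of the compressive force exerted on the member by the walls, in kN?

P ≈ 2.16 kN

Unrestrained expansion: δ_free = αΔT L = 11.4×10⁻⁶ × 90 × 875 = 0.8978 mm.
This exceeds the 0.39 mm gap, so the wall pushes back. The portion of expansion that must be recovered elastically is δ_free − gap = 0.8978 − 0.39 = 0.5078 mm.
That suppressed elongation corresponds to σ = E·Δ/L = 31×10³ × 0.5078/875 = 17.99 MPa.
P = σA = 17.99 × 120 = 2.159 kN.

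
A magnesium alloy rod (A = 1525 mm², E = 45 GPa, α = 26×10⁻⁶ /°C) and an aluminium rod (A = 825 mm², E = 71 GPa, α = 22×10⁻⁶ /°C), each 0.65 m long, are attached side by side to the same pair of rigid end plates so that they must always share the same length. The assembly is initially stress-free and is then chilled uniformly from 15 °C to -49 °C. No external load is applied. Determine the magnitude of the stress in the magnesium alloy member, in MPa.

σ ≈ 5.3 MPa (tensile)

Equilibrium of a rigid end plate with no external load gives equal and opposite internal forces ±P in the two members. Since α_{magnesium alloy} > α_{aluminium}, cooling drives the magnesium alloy into tension and the aluminium into compression.
Setting the final lengths equal and cancelling L: (α₁ − α₂)ΔT = P/(A₁E₁) + P/(A₂E₂).
|α₁ − α₂|·ΔT = 4×10⁻⁶ × 64 = 0.000256.
1/(A₁E₁) + 1/(A₂E₂) = 1/(1525×45×10³) + 1/(825×71×10³) = 3.164×10⁻⁸ N⁻¹.
So P = 0.000256 / 3.164×10⁻⁸ = 8.09 kN.
σ_{magnesium alloy} = P/A₁ = 8090/1525 = 5.305 MPa, tensile.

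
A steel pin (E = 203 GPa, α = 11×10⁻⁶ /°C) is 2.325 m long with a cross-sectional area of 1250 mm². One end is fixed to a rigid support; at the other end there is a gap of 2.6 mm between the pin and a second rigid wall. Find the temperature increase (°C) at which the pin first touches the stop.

ΔT ≈ 102 °C

The gap closes when αΔT L = 2.6 mm, since the pin is still unstressed at that instant.
So ΔT = g/(αL) = 2.6/(11×10⁻⁶ × 2325) = 101.7 °C.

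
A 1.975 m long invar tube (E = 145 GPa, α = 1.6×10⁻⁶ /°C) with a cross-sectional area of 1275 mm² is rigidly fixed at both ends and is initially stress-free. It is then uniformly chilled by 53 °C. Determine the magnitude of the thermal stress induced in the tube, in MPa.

The supports are rigid, so the total axial strain is zero. The restrained thermal strain is ε = αΔT = 1.6×10⁻⁶ × 53 = 84.8×10⁻⁶.
σ = EαΔT = 145×10³ × 1.6×10⁻⁶ × 53 = 12.3 MPa (tensile; the tube is trying to contract).

σ ≈ 12.3 MPa (tensile)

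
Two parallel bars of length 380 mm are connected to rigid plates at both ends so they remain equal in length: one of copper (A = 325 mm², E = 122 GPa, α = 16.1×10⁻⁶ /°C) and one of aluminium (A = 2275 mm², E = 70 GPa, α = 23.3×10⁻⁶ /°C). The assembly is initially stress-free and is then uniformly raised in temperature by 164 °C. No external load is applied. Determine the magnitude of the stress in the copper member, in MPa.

The aluminium has the larger α, so on heating it would change length more than the copper if both were free. The rigid plates force a common final length, so the aluminium is put into compression and the copper into tension, with equal and opposite forces P (no external load).
Compatibility of the two members (thermal + elastic change equal): (α₁ − α₂)ΔT = P·[1/(A₁E₁) + 1/(A₂E₂)].
|α₁ − α₂|·ΔT = 7.2×10⁻⁶ × 164 = 0.001181.
1/(A₁E₁) + 1/(A₂E₂) = 1/(325×122×10³) + 1/(2275×70×10³) = 3.15×10⁻⁸ N⁻¹.
So P = 0.001181 / 3.15×10⁻⁸ = 37.49 kN.
σ_{copper} = P/A₁ = 37490/325 = 115.3 MPa, tensile.

σ ≈ 115 MPa (tensile)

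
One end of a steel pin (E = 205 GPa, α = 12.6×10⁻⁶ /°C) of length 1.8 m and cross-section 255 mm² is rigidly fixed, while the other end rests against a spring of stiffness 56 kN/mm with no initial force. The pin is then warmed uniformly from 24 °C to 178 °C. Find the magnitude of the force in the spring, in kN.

P ≈ 66.8 kN

If the spring were absent the pin would lengthen by αΔT L = 12.6×10⁻⁶ × 154 × 1800 = 3.493 mm.
With a force P in the spring, the elastic change of the pin is PL/(AE) and that of the spring is P/k; compatibility requires their sum to equal δ_free.
So P = δ_free / [L/(AE) + 1/k] = 3.493 / [ 1800/(255×205×10³) + 1/(56×10³) ].
P = 3.493 / 5.229×10⁻⁵ = 66790 N.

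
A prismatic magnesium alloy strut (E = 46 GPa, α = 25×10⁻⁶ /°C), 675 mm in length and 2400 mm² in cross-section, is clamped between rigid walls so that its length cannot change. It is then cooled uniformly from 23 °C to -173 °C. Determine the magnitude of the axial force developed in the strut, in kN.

Full restraint means ε = 0, so the stress is σ = EαΔT = 46×10³ × 25×10⁻⁶ × 196 = 225.4 MPa.
Axial force P = σA = 225.4 × 2400 = 541000 N = 541 kN, tensile.

P ≈ 541 kN (tensile)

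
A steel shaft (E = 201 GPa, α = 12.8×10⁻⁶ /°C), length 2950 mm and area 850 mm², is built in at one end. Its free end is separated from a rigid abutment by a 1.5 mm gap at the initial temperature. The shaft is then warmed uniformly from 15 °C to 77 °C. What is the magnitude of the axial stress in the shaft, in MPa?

Unrestrained expansion: δ_free = αΔT L = 12.8×10⁻⁶ × 62 × 2950 = 2.341 mm.
The gap closes (δ_free > 1.5 mm) and the wall then resists a further 2.341 − 1.5 = 0.8411 mm of expansion.
That suppressed elongation corresponds to σ = E·Δ/L = 201×10³ × 0.8411/2950 = 57.31 MPa.

σ ≈ 57.3 MPa (compressive)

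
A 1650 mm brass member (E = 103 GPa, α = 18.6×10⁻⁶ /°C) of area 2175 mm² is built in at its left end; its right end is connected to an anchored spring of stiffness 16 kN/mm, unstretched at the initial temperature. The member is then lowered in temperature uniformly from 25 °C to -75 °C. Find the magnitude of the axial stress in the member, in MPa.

If the spring were absent the member would shorten by αΔT L = 18.6×10⁻⁶ × 100 × 1650 = 3.069 mm.
With a force P in the spring, the elastic change of the member is PL/(AE) and that of the spring is P/k; compatibility requires their sum to equal δ_free.
P [ L/(AE) + 1/k ] = δ_free → P [ 1650/(2175×103×10³) + 1/(16×10³) ] = 3.069.
P = 3.069 / 6.987×10⁻⁵ = 43930 N.
σ = P/A = 43930/2175 = 20.2 MPa.

σ ≈ 20.2 MPa (tensile)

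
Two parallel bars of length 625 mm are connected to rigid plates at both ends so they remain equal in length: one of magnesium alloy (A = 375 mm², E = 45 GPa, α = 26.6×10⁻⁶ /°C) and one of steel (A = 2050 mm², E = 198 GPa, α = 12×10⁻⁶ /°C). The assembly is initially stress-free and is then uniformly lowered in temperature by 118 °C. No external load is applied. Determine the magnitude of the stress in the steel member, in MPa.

σ ≈ 13.6 MPa (compressive)

Equilibrium of a rigid end plate with no external load gives equal and opposite internal forces ±P in the two members. Since α_{magnesium alloy} > α_{steel}, cooling drives the magnesium alloy into tension and the steel into compression.
Equating the net (thermal + elastic) strains gives |α₁ − α₂|·ΔT = P·[1/(A₁E₁) + 1/(A₂E₂)].
|α₁ − α₂|·ΔT = 14.6×10⁻⁶ × 118 = 0.001723.
1/(A₁E₁) + 1/(A₂E₂) = 1/(375×45×10³) + 1/(2050×198×10³) = 6.172×10⁻⁸ N⁻¹.
So P = 0.001723 / 6.172×10⁻⁸ = 27.91 kN.
σ_{steel} = P/A₂ = 27910/2050 = 13.62 MPa, compressive.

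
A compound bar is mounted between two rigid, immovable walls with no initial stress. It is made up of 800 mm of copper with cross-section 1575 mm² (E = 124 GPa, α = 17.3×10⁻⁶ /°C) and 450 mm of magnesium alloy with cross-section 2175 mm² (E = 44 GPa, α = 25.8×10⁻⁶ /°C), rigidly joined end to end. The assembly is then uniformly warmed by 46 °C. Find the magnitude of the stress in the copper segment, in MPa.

σ ≈ 84.5 MPa (compressive)

If the supports were absent, the total length change would be Σ αᵢΔT Lᵢ = 17.3×10⁻⁶×46×800 + 25.8×10⁻⁶×46×450 = 1.171 mm.
The rigid supports impose zero overall length change; the single axial force P common to all segments must satisfy P Σ Lᵢ/(AᵢEᵢ) = δ_free.
Σ Lᵢ/(AᵢEᵢ) = 800/(1575×124×10³) + 450/(2175×44×10³) = 8.798×10⁻⁶ mm/N.
P = 1.171 / 8.798×10⁻⁶ = 133100 N = 133.1 kN, compressive.
σ_{copper} = P / A = 133100 / 1575 = 84.48 MPa.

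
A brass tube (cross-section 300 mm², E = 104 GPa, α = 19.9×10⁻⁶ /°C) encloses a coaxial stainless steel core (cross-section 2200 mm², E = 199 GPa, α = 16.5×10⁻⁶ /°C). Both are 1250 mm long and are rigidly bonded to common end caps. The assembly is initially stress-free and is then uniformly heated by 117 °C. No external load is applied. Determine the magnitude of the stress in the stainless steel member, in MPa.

σ ≈ 5.27 MPa (tensile)

Both members must finish at the same length. With the larger α, the brass tends to over-expand; the plates restrain it, putting the brass in compression and the stainless steel in tension. With no external load the two internal forces are equal and opposite, magnitude P.
Compatibility of the two members (thermal + elastic change equal): (α₁ − α₂)ΔT = P·[1/(A₁E₁) + 1/(A₂E₂)].
|α₁ − α₂|·ΔT = 3.4×10⁻⁶ × 117 = 0.0003978.
1/(A₁E₁) + 1/(A₂E₂) = 1/(300×104×10³) + 1/(2200×199×10³) = 3.434×10⁻⁸ N⁻¹.
P = 0.0003978 / 3.434×10⁻⁸ = 11590 N = 11.59 kN.
σ_{stainless steel} = P/A₂ = 11590/2200 = 5.266 MPa, tensile.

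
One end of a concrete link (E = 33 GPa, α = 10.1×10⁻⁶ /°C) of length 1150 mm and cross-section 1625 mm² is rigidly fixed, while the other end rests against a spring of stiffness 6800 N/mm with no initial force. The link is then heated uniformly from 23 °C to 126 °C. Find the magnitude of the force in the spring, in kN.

The unrestrained thermal change is αΔT L = 10.1×10⁻⁶ × 103 × 1150 = 1.196 mm.
Let P be the compressive force at the spring. The link shortens elastically by PL/(AE) and the spring compresses by P/k; together these equal δ_free.
So P = δ_free / [L/(AE) + 1/k] = 1.196 / [ 1150/(1625×33×10³) + 1/(6800) ].
P = 1.196 / 0.0001685 = 7100 N.

P ≈ 7.1 kN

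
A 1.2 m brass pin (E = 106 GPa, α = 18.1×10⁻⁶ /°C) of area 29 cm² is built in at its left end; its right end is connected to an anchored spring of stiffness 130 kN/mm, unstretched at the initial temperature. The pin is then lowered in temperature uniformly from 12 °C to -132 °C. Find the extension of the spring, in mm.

Free thermal contraction: δ_free = αΔT L = 18.1×10⁻⁶ × 144 × 1200 = 3.128 mm.
Let P be the tensile force in the spring. The pin extends elastically by PL/(AE) and the spring stretches by P/k; together these equal δ_free.
So P = δ_free / [L/(AE) + 1/k] = 3.128 / [ 1200/(2900×106×10³) + 1/(130×10³) ].
P = 3.128 / 1.16×10⁻⁵ = 269700 N.
Spring extension = P/k = 269700/(130×10³) = 2.075 mm.

δ ≈ 2.07 mm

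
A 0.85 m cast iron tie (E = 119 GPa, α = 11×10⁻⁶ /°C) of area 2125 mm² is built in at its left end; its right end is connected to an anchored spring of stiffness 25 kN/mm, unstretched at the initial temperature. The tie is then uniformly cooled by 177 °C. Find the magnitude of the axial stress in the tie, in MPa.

σ ≈ 18 MPa (tensile)

If the spring were absent the tie would shorten by αΔT L = 11×10⁻⁶ × 177 × 850 = 1.655 mm.
With a force P in the spring, the elastic change of the tie is PL/(AE) and that of the spring is P/k; compatibility requires their sum to equal δ_free.
P [ L/(AE) + 1/k ] = δ_free → P [ 850/(2125×119×10³) + 1/(25×10³) ] = 1.655.
P = 1.655 / 4.336×10⁻⁵ = 38170 N.
σ = P/A = 38170/2125 = 17.96 MPa.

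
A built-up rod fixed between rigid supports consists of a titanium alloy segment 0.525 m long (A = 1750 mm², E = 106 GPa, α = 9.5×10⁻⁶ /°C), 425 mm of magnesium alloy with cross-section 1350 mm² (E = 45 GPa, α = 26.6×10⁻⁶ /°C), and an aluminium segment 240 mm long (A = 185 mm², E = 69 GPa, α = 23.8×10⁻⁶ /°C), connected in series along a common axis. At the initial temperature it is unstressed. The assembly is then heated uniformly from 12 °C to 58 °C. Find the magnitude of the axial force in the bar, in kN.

Free thermal expansion of the whole bar: Σ αᵢΔT Lᵢ = 9.5×10⁻⁶×46×525 + 26.6×10⁻⁶×46×425 + 23.8×10⁻⁶×46×240 = 1.012 mm.
The rigid supports impose zero overall length change; the single axial force P common to all segments must satisfy P Σ Lᵢ/(AᵢEᵢ) = δ_free.
Σ Lᵢ/(AᵢEᵢ) = 525/(1750×106×10³) + 425/(1350×45×10³) + 240/(185×69×10³) = 2.863×10⁻⁵ mm/N.
Hence P = δ_free / Σ(L/AE) = 1.012/2.863×10⁻⁵ = 35.36 kN (compressive).

P ≈ 35.4 kN (compressive)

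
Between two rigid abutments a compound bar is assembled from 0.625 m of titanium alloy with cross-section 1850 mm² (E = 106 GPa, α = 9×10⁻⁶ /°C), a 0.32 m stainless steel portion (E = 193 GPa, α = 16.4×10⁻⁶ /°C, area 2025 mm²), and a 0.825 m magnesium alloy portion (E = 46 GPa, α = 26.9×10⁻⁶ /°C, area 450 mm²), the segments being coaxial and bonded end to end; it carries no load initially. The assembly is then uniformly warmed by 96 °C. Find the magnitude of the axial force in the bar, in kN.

If the supports were absent, the total length change would be Σ αᵢΔT Lᵢ = 9×10⁻⁶×96×625 + 16.4×10⁻⁶×96×320 + 26.9×10⁻⁶×96×825 = 3.174 mm.
Since the ends are fixed, an axial force P builds up, equal in every segment, with P · Σ Lᵢ/(AᵢEᵢ) = δ_free.
The series flexibility is Σ Lᵢ/(AᵢEᵢ) = 625/(1850×106×10³) + 320/(2025×193×10³) + 825/(450×46×10³) = 4.386×10⁻⁵ mm/N.
So P = 3.174 / 4.386×10⁻⁵ = 72.37 kN, compressive.

P ≈ 72.4 kN (compressive)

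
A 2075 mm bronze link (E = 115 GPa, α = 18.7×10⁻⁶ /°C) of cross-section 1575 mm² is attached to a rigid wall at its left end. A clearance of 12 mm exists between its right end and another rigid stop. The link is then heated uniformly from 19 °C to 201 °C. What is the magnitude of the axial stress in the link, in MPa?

Unrestrained expansion: δ_free = αΔT L = 18.7×10⁻⁶ × 182 × 2075 = 7.062 mm.
This is smaller than the 12 mm clearance, so the link expands freely without reaching the stop — the stress is zero.

σ ≈ 0 MPa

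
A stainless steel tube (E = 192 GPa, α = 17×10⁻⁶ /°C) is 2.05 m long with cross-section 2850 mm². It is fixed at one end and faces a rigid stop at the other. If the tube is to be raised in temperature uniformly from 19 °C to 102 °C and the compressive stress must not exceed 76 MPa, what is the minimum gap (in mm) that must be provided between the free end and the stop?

g ≈ 2.08 mm

Free expansion if unrestrained: δ_free = αΔT L = 17×10⁻⁶ × 83 × 2050 = 2.893 mm.
At the allowable stress the elastic shortening the wall may impose is σL/E = 76 × 2050 / (192×10³) = 0.8115 mm.
The gap must absorb the remainder: g_min = 2.893 − 0.8115 = 2.081 mm.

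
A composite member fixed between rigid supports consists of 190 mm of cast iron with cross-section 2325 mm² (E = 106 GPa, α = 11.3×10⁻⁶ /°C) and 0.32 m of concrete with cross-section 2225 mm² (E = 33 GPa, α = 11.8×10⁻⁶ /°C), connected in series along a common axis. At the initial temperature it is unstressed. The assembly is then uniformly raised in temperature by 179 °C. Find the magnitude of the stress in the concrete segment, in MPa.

σ ≈ 92.9 MPa (compressive)

With the walls removed the bar would change length by δ_free = Σ αᵢΔT Lᵢ = 11.3×10⁻⁶×179×190 + 11.8×10⁻⁶×179×320 = 1.06 mm.
Since the ends are fixed, an axial force P builds up, equal in every segment, with P · Σ Lᵢ/(AᵢEᵢ) = δ_free.
The series flexibility is Σ Lᵢ/(AᵢEᵢ) = 190/(2325×106×10³) + 320/(2225×33×10³) = 5.129×10⁻⁶ mm/N.
Hence P = δ_free / Σ(L/AE) = 1.06/5.129×10⁻⁶ = 206.7 kN (compressive).
σ_{concrete} = P / A = 206700 / 2225 = 92.9 MPa.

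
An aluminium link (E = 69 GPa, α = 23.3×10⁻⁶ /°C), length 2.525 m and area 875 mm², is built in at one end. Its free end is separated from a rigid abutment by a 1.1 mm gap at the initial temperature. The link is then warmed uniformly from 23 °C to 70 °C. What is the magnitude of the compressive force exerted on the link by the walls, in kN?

Unrestrained expansion: δ_free = αΔT L = 23.3×10⁻⁶ × 47 × 2525 = 2.765 mm.
After closing the 1.1 mm clearance, 2.765 − 1.1 = 1.665 mm of expansion remains to be suppressed by the wall.
That suppressed elongation corresponds to σ = E·Δ/L = 69×10³ × 1.665/2525 = 45.5 MPa.
P = σA = 45.5 × 875 = 39.81 kN.

P ≈ 39.8 kN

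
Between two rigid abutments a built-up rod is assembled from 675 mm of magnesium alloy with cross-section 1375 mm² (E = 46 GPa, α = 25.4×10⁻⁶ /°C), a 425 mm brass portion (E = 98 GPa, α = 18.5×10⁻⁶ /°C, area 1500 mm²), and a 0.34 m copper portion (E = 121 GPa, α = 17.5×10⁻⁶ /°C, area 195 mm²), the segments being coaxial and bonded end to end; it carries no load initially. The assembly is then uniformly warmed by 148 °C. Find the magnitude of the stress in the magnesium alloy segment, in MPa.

If the supports were absent, the total length change would be Σ αᵢΔT Lᵢ = 25.4×10⁻⁶×148×675 + 18.5×10⁻⁶×148×425 + 17.5×10⁻⁶×148×340 = 4.582 mm.
The walls prevent any net length change, so an axial force P (same in every segment) develops. Compatibility: P · Σ Lᵢ/(AᵢEᵢ) = δ_free.
Σ Lᵢ/(AᵢEᵢ) = 675/(1375×46×10³) + 425/(1500×98×10³) + 340/(195×121×10³) = 2.797×10⁻⁵ mm/N.
P = 4.582 / 2.797×10⁻⁵ = 163800 N = 163.8 kN, compressive.
σ_{magnesium alloy} = P / A = 163800 / 1375 = 119.1 MPa.

σ ≈ 119 MPa (compressive)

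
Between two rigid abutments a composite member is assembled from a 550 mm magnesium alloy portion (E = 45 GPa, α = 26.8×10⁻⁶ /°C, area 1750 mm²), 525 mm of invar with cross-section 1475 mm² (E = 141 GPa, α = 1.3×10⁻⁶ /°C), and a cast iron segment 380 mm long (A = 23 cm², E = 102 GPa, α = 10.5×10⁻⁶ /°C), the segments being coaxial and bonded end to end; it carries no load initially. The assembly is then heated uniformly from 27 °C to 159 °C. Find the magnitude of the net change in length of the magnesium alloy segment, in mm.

If the supports were absent, the total length change would be Σ αᵢΔT Lᵢ = 26.8×10⁻⁶×132×550 + 1.3×10⁻⁶×132×525 + 10.5×10⁻⁶×132×380 = 2.562 mm.
The rigid supports impose zero overall length change; the single axial force P common to all segments must satisfy P Σ Lᵢ/(AᵢEᵢ) = δ_free.
Σ Lᵢ/(AᵢEᵢ) = 550/(1750×45×10³) + 525/(1475×141×10³) + 380/(2300×102×10³) = 1.113×10⁻⁵ mm/N.
Hence P = δ_free / Σ(L/AE) = 2.562/1.113×10⁻⁵ = 230.3 kN (compressive).
For the magnesium alloy segment, free thermal change = 26.8×10⁻⁶×132×550 = 1.946 mm and elastic change from P = 230300×550/(1750×45×10³) = 1.608 mm; these oppose, so the net change is 0.337 mm (segment lengthens).

|ΔL| ≈ 0.337 mm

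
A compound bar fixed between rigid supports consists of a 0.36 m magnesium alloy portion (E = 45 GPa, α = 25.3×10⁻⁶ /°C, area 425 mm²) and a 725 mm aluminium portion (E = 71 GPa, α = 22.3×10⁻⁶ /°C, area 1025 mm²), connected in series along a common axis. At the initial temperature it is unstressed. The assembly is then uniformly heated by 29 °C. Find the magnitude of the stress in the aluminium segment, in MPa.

With the walls removed the bar would change length by δ_free = Σ αᵢΔT Lᵢ = 25.3×10⁻⁶×29×360 + 22.3×10⁻⁶×29×725 = 0.733 mm.
Since the ends are fixed, an axial force P builds up, equal in every segment, with P · Σ Lᵢ/(AᵢEᵢ) = δ_free.
Σ Lᵢ/(AᵢEᵢ) = 360/(425×45×10³) + 725/(1025×71×10³) = 2.879×10⁻⁵ mm/N.
P = 0.733 / 2.879×10⁻⁵ = 25460 N = 25.46 kN, compressive.
σ_{aluminium} = P / A = 25460 / 1025 = 24.84 MPa.

σ ≈ 24.8 MPa (compressive)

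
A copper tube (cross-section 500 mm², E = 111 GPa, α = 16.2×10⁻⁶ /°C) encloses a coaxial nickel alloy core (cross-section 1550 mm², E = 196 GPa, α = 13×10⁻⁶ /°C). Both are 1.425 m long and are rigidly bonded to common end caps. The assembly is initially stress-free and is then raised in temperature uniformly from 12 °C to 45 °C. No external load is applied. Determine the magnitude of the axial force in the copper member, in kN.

P ≈ 4.96 kN (compressive in the copper)

The copper has the larger α, so on heating it would change length more than the nickel alloy if both were free. The rigid plates force a common final length, so the copper is put into compression and the nickel alloy into tension, with equal and opposite forces P (no external load).
Compatibility of the two members (thermal + elastic change equal): (α₁ − α₂)ΔT = P·[1/(A₁E₁) + 1/(A₂E₂)].
|α₁ − α₂|·ΔT = 3.2×10⁻⁶ × 33 = 0.0001056.
1/(A₁E₁) + 1/(A₂E₂) = 1/(500×111×10³) + 1/(1550×196×10³) = 2.131×10⁻⁸ N⁻¹.
P = 0.0001056 / 2.131×10⁻⁸ = 4955 N = 4.955 kN.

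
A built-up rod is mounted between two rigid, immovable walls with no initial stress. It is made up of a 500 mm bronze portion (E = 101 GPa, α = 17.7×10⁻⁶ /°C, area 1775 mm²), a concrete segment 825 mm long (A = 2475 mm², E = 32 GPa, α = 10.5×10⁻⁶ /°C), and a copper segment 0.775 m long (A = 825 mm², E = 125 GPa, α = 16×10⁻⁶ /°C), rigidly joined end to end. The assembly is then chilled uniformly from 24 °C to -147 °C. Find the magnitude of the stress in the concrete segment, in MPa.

σ ≈ 99.7 MPa (tensile)

If the supports were absent, the total length change would be Σ αᵢΔT Lᵢ = 17.7×10⁻⁶×171×500 + 10.5×10⁻⁶×171×825 + 16×10⁻⁶×171×775 = 5.115 mm.
Since the ends are fixed, an axial force P builds up, equal in every segment, with P · Σ Lᵢ/(AᵢEᵢ) = δ_free.
The series flexibility is Σ Lᵢ/(AᵢEᵢ) = 500/(1775×101×10³) + 825/(2475×32×10³) + 775/(825×125×10³) = 2.072×10⁻⁵ mm/N.
So P = 5.115 / 2.072×10⁻⁵ = 246.9 kN, tensile.
σ_{concrete} = P / A = 246900 / 2475 = 99.74 MPa.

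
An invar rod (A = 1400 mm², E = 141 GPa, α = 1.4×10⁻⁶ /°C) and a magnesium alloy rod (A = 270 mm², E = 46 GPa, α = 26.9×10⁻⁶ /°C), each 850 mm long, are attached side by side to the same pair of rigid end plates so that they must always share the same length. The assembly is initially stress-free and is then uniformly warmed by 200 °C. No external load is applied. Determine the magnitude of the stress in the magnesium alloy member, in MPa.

The magnesium alloy has the larger α, so on heating it would change length more than the invar if both were free. The rigid plates force a common final length, so the magnesium alloy is put into compression and the invar into tension, with equal and opposite forces P (no external load).
Equating the net (thermal + elastic) strains gives |α₁ − α₂|·ΔT = P·[1/(A₁E₁) + 1/(A₂E₂)].
|α₁ − α₂|·ΔT = 25.5×10⁻⁶ × 200 = 0.0051.
1/(A₁E₁) + 1/(A₂E₂) = 1/(1400×141×10³) + 1/(270×46×10³) = 8.558×10⁻⁸ N⁻¹.
So P = 0.0051 / 8.558×10⁻⁸ = 59.59 kN.
σ_{magnesium alloy} = P/A₂ = 59590/270 = 220.7 MPa, compressive.

σ ≈ 221 MPa (compressive)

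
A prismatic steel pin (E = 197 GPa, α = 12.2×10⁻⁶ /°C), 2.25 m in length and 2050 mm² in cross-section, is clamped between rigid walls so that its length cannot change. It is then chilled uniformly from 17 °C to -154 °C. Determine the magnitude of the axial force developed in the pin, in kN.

The ends cannot move, so σ = EαΔT = 197×10³ × 12.2×10⁻⁶ × 171 = 411 MPa.
P = AEαΔT = 2050 × 197×10³ × 12.2×10⁻⁶ × 171 = 842.5 kN (tensile).

P ≈ 843 kN (tensile)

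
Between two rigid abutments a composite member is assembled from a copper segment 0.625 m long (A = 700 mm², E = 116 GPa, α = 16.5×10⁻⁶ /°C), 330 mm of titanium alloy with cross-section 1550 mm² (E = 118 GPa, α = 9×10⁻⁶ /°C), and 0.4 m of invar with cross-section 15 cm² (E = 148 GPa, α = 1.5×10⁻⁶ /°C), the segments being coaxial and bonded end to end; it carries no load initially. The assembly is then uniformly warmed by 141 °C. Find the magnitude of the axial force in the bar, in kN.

P ≈ 173 kN (compressive)

With the walls removed the bar would change length by δ_free = Σ αᵢΔT Lᵢ = 16.5×10⁻⁶×141×625 + 9×10⁻⁶×141×330 + 1.5×10⁻⁶×141×400 = 1.957 mm.
The walls prevent any net length change, so an axial force P (same in every segment) develops. Compatibility: P · Σ Lᵢ/(AᵢEᵢ) = δ_free.
Σ Lᵢ/(AᵢEᵢ) = 625/(700×116×10³) + 330/(1550×118×10³) + 400/(1500×148×10³) = 1.13×10⁻⁵ mm/N.
Hence P = δ_free / Σ(L/AE) = 1.957/1.13×10⁻⁵ = 173.2 kN (compressive).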